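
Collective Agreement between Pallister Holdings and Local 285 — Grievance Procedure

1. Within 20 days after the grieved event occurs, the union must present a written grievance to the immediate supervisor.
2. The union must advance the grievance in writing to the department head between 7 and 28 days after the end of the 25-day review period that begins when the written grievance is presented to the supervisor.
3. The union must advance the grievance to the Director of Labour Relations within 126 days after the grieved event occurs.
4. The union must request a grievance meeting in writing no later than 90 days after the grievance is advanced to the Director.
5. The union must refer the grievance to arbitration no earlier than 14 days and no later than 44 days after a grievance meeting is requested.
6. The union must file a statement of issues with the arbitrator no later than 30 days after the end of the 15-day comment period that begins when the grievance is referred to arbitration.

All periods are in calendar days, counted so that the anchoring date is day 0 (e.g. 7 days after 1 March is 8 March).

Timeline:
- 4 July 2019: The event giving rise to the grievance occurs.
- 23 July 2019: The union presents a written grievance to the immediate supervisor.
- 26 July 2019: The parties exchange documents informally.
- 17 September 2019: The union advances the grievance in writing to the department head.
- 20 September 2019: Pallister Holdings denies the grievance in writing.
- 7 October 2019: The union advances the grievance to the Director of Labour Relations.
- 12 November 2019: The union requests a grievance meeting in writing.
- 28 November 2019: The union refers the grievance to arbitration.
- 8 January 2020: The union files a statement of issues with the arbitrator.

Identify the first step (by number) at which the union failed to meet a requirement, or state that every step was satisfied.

Step 2

Step 1 — counting 20 days from 4 July 2019 (when the grieved event occurs) gives a deadline of 24 July 2019; 23 July 2019 is within that limit.
Step 2 — 7 and 28 days from 17 August 2019 (end of the 25-day review period, which began when the written grievance is presented to the supervisor on 23 July 2019) are 24 August 2019 and 14 September 2019 respectively; 17 September 2019 is 3 days past the end of the window.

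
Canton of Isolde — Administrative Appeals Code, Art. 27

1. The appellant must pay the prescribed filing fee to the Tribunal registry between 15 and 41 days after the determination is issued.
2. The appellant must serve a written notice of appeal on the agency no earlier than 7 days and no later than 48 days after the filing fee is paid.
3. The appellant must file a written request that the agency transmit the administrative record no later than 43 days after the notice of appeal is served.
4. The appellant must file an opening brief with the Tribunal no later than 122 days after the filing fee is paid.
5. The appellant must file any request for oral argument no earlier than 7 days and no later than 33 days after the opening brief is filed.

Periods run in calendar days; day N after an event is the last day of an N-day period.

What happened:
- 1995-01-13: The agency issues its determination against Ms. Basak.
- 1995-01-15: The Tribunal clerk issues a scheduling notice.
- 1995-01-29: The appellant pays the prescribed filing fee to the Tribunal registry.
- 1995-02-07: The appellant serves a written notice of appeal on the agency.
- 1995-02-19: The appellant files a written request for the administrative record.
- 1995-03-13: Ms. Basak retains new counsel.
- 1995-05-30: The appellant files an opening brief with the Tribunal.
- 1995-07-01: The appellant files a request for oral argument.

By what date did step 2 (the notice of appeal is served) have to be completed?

Step 2 runs from 1995-01-29, when the filing fee is paid. The window is 7–48 days after 1995-01-29; it closes on 1995-03-18.

1995-03-18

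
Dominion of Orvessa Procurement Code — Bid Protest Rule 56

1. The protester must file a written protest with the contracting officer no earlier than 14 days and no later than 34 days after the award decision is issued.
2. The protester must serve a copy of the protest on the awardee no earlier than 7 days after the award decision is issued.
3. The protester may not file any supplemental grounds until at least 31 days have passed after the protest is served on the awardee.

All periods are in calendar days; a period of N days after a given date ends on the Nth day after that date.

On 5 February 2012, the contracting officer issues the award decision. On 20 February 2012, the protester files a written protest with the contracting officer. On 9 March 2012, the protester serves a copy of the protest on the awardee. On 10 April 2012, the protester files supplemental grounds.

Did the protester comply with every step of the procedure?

(1) the permitted window runs from 5 February 2012 + 14 = 19 February 2012 to 5 February 2012 + 34 = 10 March 2012; 20 February 2012 falls inside that range.
(2) permitted from 5 February 2012 + 7 days = 12 February 2012 onward; done 9 March 2012, after the minimum wait.
(3) permitted from 9 March 2012 + 31 days = 9 April 2012 onward; done 10 April 2012 — permitted.

Yes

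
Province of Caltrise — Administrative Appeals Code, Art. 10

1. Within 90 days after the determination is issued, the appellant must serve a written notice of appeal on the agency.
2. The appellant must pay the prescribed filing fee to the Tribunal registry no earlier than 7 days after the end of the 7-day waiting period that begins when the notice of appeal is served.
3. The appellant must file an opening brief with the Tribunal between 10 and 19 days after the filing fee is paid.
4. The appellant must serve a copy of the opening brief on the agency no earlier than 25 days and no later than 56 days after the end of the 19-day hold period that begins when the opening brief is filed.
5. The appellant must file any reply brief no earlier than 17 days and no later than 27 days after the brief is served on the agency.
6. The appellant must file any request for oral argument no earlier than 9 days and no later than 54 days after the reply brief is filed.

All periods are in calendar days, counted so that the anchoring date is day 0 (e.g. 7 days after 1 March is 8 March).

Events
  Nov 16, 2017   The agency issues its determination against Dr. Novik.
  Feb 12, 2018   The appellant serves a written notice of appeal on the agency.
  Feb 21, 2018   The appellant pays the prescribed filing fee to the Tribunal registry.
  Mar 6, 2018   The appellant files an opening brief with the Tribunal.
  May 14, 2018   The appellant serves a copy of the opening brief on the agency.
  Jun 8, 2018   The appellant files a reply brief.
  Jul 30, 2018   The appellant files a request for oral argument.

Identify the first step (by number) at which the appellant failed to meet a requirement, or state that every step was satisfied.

Step 2

Step 1: 90 days after Nov 16, 2017 (when the determination is issued) is Feb 14, 2018; Feb 12, 2018 is within that limit.
Step 2: the earliest permitted date is 7 days after Feb 19, 2018 (end of the 7-day waiting period, which began when the notice of appeal is served on Feb 12, 2018), i.e. Feb 26, 2018; Feb 21, 2018 is 5 days before the earliest permitted date.
Later steps need not be reached.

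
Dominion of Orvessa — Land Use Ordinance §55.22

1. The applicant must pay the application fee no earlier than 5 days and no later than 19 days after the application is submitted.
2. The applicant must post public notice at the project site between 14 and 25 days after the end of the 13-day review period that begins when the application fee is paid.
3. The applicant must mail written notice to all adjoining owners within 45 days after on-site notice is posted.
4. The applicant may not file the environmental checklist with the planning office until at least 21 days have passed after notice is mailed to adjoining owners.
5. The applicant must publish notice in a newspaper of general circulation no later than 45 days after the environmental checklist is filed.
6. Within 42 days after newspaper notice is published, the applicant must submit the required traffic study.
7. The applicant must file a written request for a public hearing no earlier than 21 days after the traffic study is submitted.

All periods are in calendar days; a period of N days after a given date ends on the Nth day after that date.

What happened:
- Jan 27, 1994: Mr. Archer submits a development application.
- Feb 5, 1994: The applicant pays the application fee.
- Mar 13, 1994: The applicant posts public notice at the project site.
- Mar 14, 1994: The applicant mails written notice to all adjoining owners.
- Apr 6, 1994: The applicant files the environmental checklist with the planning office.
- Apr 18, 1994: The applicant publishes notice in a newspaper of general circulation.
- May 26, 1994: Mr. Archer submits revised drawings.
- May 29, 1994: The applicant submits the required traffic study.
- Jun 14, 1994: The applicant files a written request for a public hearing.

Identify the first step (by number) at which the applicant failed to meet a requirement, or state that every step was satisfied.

Step 7

(1) the permitted window runs from Jan 27, 1994 + 5 = Feb 1, 1994 to Jan 27, 1994 + 19 = Feb 15, 1994; Feb 5, 1994 falls inside that range.
(2) the permitted window runs from Feb 18, 1994 + 14 = Mar 4, 1994 to Feb 18, 1994 + 25 = Mar 15, 1994; Mar 13, 1994 falls inside that range.
(3) due by Mar 13, 1994 + 45 days = Apr 27, 1994; Mar 14, 1994 is within that limit.
(4) permitted from Mar 14, 1994 + 21 days = Apr 4, 1994 onward; done Apr 6, 1994, after the minimum wait.
(5) due by Apr 6, 1994 + 45 days = May 21, 1994; completed Apr 18, 1994, before the deadline.
(6) due by Apr 18, 1994 + 42 days = May 30, 1994; completed May 29, 1994, before the deadline.
(7) permitted from May 29, 1994 + 21 days = Jun 19, 1994 onward; Jun 14, 1994 is 5 days before the earliest permitted date.
The procedure was therefore not followed at step 7.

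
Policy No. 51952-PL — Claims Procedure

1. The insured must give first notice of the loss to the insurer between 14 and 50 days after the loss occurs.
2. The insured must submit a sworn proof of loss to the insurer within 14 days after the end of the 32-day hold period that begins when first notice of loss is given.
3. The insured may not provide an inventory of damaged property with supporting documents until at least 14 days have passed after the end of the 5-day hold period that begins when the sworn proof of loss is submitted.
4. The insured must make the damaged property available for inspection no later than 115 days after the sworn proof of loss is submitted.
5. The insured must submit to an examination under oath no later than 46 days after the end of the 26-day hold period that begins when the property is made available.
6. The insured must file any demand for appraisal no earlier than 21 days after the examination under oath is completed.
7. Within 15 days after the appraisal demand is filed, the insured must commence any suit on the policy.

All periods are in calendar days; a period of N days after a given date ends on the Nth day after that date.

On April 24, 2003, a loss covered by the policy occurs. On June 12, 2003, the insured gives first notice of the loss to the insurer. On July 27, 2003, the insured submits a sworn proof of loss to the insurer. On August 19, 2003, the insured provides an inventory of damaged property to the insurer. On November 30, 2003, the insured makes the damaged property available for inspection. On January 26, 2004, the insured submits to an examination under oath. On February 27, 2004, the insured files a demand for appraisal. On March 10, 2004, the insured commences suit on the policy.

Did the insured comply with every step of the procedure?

Step 1 — 14 and 50 days from April 24, 2003 (when the loss occurs) are May 8, 2003 and June 13, 2003 respectively; done June 12, 2003, which is between those dates.
Step 2 — counting 14 days from July 14, 2003 (end of the 32-day hold period, which began when first notice of loss is given on June 12, 2003) gives a deadline of July 28, 2003; done July 27, 2003 — timely.
Step 3 — must wait 14 days from August 1, 2003 (end of the 5-day hold period, which began when the sworn proof of loss is submitted on July 27, 2003), so not before August 15, 2003; August 19, 2003 is on or after that date.
Step 4 — counting 115 days from July 27, 2003 (when the sworn proof of loss is submitted) gives a deadline of November 19, 2003; not done until November 30, 2003, 11 days after the deadline.
No need to go further; step 4 was not satisfied.

No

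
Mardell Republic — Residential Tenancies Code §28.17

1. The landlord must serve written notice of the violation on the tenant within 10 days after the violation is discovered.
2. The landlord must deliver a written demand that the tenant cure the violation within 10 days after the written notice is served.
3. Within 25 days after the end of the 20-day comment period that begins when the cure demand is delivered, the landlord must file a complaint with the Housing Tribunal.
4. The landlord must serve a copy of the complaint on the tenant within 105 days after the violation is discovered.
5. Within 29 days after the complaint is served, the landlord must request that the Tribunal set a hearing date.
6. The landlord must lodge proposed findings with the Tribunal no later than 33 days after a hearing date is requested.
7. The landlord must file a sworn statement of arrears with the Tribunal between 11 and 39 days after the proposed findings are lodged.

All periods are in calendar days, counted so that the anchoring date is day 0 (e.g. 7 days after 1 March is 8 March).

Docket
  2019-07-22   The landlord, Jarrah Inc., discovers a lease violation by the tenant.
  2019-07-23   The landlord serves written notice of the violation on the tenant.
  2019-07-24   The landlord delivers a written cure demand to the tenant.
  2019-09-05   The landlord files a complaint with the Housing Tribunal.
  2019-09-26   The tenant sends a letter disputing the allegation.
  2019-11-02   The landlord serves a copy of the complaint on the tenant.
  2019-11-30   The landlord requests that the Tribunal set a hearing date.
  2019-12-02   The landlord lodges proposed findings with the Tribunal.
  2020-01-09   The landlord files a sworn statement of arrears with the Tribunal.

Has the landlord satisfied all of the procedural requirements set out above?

Yes

Step 1 — counting 10 days from 2019-07-22 (when the violation is discovered) gives a deadline of 2019-08-01; completed 2019-07-23, before the deadline.
Step 2 — counting 10 days from 2019-07-23 (when the written notice is served) gives a deadline of 2019-08-02; done 2019-07-24 — timely.
Step 3 — counting 25 days from 2019-08-13 (end of the 20-day comment period, which began when the cure demand is delivered on 2019-07-24) gives a deadline of 2019-09-07; completed 2019-09-05, before the deadline.
Step 4 — counting 105 days from 2019-07-22 (when the violation is discovered) gives a deadline of 2019-11-04; done 2019-11-02 — timely.
Step 5 — counting 29 days from 2019-11-02 (when the complaint is served) gives a deadline of 2019-12-01; 2019-11-30 is within that limit.
Step 6 — counting 33 days from 2019-11-30 (when a hearing date is requested) gives a deadline of 2020-01-02; 2019-12-02 is within that limit.
Step 7 — 11 and 39 days from 2019-12-02 (when the proposed findings are lodged) are 2019-12-13 and 2020-01-10 respectively; done 2020-01-09 — within the window.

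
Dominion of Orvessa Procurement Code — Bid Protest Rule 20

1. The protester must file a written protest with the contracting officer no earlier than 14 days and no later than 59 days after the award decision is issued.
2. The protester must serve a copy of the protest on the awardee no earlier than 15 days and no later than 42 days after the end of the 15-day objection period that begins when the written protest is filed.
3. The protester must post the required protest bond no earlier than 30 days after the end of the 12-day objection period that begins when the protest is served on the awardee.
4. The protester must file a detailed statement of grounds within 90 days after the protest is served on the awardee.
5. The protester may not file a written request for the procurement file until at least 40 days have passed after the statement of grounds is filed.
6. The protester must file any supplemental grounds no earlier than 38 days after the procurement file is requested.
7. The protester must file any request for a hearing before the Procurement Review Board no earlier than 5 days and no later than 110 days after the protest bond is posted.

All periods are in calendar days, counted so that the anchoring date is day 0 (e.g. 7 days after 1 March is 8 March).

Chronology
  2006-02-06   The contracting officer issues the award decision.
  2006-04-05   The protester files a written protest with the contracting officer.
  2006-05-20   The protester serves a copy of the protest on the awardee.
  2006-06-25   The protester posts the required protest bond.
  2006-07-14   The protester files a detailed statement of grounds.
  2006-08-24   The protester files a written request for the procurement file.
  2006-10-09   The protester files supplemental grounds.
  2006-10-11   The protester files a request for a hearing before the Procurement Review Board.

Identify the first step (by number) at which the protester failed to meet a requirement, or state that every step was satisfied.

Step 3

Step 1: the window is 14–59 days after 2006-02-06 (when the award decision is issued), so 2006-02-20 through 2006-04-06; done 2006-04-05 — within the window.
Step 2: the window is 15–42 days after 2006-04-20 (end of the 15-day objection period, which began when the written protest is filed on 2006-04-05), so 2006-05-05 through 2006-06-01; done 2006-05-20, which is between those dates.
Step 3: the earliest permitted date is 30 days after 2006-06-01 (end of the 12-day objection period, which began when the protest is served on the awardee on 2006-05-20), i.e. 2006-07-01; 2006-06-25 is 6 days before the earliest permitted date.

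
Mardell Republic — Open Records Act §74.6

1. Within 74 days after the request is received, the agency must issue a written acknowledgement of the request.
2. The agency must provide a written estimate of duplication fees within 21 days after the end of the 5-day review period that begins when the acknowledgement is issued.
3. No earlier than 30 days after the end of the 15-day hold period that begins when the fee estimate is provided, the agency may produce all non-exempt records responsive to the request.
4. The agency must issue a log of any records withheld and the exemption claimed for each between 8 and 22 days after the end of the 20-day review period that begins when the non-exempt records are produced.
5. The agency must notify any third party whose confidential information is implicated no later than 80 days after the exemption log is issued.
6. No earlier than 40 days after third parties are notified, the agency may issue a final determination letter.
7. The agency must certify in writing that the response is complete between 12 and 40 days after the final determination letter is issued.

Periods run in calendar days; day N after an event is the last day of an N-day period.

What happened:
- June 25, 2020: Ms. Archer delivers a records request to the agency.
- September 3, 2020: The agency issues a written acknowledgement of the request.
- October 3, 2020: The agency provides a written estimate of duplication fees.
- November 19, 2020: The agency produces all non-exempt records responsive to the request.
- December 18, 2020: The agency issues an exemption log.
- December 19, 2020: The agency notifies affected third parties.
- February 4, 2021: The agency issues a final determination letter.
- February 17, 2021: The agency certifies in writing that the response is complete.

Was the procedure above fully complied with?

No

Step 1: 74 days after June 25, 2020 (when the request is received) is September 7, 2020; September 3, 2020 is within that limit.
Step 2: 21 days after September 8, 2020 (end of the 5-day review period, which began when the acknowledgement is issued on September 3, 2020) is September 29, 2020; done October 3, 2020 — 4 days late.
No need to go further; step 2 was not satisfied.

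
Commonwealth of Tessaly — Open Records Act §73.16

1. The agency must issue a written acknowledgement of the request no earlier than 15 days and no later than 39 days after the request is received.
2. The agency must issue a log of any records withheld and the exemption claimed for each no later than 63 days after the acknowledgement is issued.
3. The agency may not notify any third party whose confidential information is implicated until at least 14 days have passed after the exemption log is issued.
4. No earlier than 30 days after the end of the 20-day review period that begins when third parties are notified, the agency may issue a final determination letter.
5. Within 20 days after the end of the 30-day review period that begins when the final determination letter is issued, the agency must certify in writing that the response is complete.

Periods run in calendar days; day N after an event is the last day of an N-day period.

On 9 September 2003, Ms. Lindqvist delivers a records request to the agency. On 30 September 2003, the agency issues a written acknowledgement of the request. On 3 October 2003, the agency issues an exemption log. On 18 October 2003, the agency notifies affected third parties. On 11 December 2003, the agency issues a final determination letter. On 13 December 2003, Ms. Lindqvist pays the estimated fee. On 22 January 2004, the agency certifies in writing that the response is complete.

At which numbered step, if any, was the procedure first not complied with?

None — every step was satisfied

Step 1 — 15 and 39 days from 9 September 2003 (when the request is received) are 24 September 2003 and 18 October 2003 respectively; 30 September 2003 falls inside that range.
Step 2 — counting 63 days from 30 September 2003 (when the acknowledgement is issued) gives a deadline of 2 December 2003; 3 October 2003 is within that limit.
Step 3 — must wait 14 days from 3 October 2003 (when the exemption log is issued), so not before 17 October 2003; 18 October 2003 is on or after that date.
Step 4 — must wait 30 days from 7 November 2003 (end of the 20-day review period, which began when third parties are notified on 18 October 2003), so not before 7 December 2003; done 11 December 2003 — permitted.
Step 5 — counting 20 days from 10 January 2004 (end of the 30-day review period, which began when the final determination letter is issued on 11 December 2003) gives a deadline of 30 January 2004; done 22 January 2004 — timely.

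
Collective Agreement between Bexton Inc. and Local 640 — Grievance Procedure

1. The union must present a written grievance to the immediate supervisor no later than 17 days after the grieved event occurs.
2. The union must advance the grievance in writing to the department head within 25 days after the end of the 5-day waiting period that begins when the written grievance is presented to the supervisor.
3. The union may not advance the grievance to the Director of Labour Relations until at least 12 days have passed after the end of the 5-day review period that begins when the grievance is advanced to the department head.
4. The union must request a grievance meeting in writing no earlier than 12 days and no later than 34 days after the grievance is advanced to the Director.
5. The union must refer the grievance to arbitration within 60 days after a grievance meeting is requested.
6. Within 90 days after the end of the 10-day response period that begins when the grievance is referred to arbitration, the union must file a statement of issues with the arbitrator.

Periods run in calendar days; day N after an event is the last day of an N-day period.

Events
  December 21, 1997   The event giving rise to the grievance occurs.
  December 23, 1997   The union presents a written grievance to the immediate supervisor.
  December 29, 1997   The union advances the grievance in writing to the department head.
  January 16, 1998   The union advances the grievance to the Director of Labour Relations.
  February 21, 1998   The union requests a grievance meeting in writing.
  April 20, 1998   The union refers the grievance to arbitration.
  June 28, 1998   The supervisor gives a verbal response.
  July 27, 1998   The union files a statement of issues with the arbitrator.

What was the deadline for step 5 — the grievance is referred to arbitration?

April 22, 1998

Step 5 runs from February 21, 1998, when a grievance meeting is requested. 60 days after February 21, 1998 is April 22, 1998.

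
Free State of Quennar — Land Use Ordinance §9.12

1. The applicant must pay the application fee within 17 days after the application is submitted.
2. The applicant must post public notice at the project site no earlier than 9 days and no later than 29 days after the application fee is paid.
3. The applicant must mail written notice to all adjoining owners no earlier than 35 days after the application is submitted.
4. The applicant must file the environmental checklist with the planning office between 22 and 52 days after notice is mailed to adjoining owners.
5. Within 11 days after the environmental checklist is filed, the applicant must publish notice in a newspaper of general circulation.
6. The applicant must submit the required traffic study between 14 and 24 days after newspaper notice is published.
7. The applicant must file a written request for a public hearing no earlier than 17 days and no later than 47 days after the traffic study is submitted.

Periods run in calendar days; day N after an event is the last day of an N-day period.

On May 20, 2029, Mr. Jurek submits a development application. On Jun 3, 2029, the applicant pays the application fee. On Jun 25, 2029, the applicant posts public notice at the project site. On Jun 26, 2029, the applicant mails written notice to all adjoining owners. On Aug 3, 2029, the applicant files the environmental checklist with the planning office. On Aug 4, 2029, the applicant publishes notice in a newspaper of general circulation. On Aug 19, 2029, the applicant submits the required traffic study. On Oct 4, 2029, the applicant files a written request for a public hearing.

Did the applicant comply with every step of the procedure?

Step 1: 17 days after May 20, 2029 (when the application is submitted) is Jun 6, 2029; completed Jun 3, 2029, before the deadline.
Step 2: the window is 9–29 days after Jun 3, 2029 (when the application fee is paid), so Jun 12, 2029 through Jul 2, 2029; done Jun 25, 2029, which is between those dates.
Step 3: the earliest permitted date is 35 days after May 20, 2029 (when the application is submitted), i.e. Jun 24, 2029; done Jun 26, 2029 — permitted.
Step 4: the window is 22–52 days after Jun 26, 2029 (when notice is mailed to adjoining owners), so Jul 18, 2029 through Aug 17, 2029; done Aug 3, 2029, which is between those dates.
Step 5: 11 days after Aug 3, 2029 (when the environmental checklist is filed) is Aug 14, 2029; Aug 4, 2029 is within that limit.
Step 6: the window is 14–24 days after Aug 4, 2029 (when newspaper notice is published), so Aug 18, 2029 through Aug 28, 2029; done Aug 19, 2029 — within the window.
Step 7: the window is 17–47 days after Aug 19, 2029 (when the traffic study is submitted), so Sep 5, 2029 through Oct 5, 2029; Oct 4, 2029 falls inside that range.

Yes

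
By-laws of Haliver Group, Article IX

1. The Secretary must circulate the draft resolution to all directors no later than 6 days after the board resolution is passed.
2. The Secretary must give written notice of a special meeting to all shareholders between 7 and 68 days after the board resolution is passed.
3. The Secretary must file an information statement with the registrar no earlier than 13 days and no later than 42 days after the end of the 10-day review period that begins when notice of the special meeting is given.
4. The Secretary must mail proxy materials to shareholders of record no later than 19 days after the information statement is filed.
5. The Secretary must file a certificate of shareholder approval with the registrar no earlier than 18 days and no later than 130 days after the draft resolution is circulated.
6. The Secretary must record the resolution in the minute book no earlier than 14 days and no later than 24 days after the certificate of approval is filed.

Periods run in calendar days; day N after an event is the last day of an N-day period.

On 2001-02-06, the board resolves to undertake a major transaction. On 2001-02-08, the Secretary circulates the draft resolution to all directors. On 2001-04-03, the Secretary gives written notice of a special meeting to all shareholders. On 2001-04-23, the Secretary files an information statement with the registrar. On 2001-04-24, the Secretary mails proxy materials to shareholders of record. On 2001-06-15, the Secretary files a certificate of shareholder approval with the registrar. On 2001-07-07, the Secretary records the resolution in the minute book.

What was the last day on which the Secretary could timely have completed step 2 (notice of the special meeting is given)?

Step 2 runs from 2001-02-06, when the board resolution is passed. The window is 7–68 days after 2001-02-06; it closes on 2001-04-15.

2001-04-15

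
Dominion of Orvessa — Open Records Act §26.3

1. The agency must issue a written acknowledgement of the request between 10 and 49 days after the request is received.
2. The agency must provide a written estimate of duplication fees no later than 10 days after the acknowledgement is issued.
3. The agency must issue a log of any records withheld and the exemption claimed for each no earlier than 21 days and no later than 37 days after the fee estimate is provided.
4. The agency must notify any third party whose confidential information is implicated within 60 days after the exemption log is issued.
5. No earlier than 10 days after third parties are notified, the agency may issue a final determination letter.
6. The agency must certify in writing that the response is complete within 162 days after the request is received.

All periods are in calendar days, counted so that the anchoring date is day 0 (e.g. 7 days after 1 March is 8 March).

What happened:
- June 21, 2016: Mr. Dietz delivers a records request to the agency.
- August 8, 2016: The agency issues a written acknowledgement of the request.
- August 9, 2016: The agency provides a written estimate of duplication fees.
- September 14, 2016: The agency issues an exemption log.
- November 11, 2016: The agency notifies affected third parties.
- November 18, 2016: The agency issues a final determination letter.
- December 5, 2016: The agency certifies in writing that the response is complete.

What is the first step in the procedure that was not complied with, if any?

Step 5

(1) the permitted window runs from June 21, 2016 + 10 = July 1, 2016 to June 21, 2016 + 49 = August 9, 2016; August 8, 2016 falls inside that range.
(2) due by August 8, 2016 + 10 days = August 18, 2016; August 9, 2016 is within that limit.
(3) the permitted window runs from August 9, 2016 + 21 = August 30, 2016 to August 9, 2016 + 37 = September 15, 2016; done September 14, 2016 — within the window.
(4) due by September 14, 2016 + 60 days = November 13, 2016; done November 11, 2016 — timely.
(5) permitted from November 11, 2016 + 10 days = November 21, 2016 onward; acted on November 18, 2016, 3 days prematurely.
Later steps need not be reached.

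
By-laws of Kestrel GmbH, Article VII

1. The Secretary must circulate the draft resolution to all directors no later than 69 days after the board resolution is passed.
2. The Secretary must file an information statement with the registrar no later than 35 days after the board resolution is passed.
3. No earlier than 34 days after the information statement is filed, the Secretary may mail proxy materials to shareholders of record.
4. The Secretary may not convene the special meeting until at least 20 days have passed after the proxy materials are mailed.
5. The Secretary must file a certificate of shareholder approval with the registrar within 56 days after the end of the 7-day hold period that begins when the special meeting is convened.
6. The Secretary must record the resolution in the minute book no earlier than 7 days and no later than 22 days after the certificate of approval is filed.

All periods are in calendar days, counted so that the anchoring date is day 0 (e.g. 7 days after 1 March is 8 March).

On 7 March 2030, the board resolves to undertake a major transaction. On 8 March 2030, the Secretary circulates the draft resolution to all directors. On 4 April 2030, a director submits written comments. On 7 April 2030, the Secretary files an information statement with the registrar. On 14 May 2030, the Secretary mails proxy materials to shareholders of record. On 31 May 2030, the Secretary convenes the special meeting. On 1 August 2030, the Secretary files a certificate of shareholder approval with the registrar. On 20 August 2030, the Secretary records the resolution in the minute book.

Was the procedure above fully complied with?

No

Step 1 — counting 69 days from 7 March 2030 (when the board resolution is passed) gives a deadline of 15 May 2030; done 8 March 2030 — timely.
Step 2 — counting 35 days from 7 March 2030 (when the board resolution is passed) gives a deadline of 11 April 2030; done 7 April 2030 — timely.
Step 3 — must wait 34 days from 7 April 2030 (when the information statement is filed), so not before 11 May 2030; done 14 May 2030 — permitted.
Step 4 — must wait 20 days from 14 May 2030 (when the proxy materials are mailed), so not before 3 June 2030; done 31 May 2030 — 3 days too early.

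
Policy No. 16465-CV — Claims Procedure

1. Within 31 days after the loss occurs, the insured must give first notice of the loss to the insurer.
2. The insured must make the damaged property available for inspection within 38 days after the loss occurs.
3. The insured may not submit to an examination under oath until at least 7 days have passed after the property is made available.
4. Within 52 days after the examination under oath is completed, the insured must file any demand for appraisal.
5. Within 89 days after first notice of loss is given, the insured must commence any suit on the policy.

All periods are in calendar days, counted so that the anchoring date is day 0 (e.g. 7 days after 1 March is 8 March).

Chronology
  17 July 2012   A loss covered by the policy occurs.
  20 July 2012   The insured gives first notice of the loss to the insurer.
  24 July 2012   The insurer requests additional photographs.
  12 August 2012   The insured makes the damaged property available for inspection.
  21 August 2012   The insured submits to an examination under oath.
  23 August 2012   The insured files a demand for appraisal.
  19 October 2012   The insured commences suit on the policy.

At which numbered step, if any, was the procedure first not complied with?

Step 5

Step 1 — counting 31 days from 17 July 2012 (when the loss occurs) gives a deadline of 17 August 2012; done 20 July 2012 — timely.
Step 2 — counting 38 days from 17 July 2012 (when the loss occurs) gives a deadline of 24 August 2012; done 12 August 2012 — timely.
Step 3 — must wait 7 days from 12 August 2012 (when the property is made available), so not before 19 August 2012; done 21 August 2012, after the minimum wait.
Step 4 — counting 52 days from 21 August 2012 (when the examination under oath is completed) gives a deadline of 12 October 2012; completed 23 August 2012, before the deadline.
Step 5 — counting 89 days from 20 July 2012 (when first notice of loss is given) gives a deadline of 17 October 2012; done 19 October 2012 — 2 days late.
The analysis stops there.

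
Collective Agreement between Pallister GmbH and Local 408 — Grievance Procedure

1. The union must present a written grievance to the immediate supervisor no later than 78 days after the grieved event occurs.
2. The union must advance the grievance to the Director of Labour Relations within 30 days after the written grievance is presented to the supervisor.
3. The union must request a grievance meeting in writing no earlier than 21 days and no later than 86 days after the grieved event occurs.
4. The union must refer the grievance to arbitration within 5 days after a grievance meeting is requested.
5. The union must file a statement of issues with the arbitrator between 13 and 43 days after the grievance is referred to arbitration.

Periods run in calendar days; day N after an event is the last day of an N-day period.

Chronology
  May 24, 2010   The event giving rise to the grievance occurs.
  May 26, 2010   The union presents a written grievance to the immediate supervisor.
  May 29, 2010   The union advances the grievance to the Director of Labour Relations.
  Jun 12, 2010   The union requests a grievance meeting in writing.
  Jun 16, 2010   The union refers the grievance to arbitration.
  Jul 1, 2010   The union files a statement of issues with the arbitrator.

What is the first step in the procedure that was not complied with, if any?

Step 1 — counting 78 days from May 24, 2010 (when the grieved event occurs) gives a deadline of Aug 10, 2010; done May 26, 2010 — timely.
Step 2 — counting 30 days from May 26, 2010 (when the written grievance is presented to the supervisor) gives a deadline of Jun 25, 2010; May 29, 2010 is within that limit.
Step 3 — 21 and 86 days from May 24, 2010 (when the grieved event occurs) are Jun 14, 2010 and Aug 18, 2010 respectively; done Jun 12, 2010 — 2 days before the window opened.

Step 3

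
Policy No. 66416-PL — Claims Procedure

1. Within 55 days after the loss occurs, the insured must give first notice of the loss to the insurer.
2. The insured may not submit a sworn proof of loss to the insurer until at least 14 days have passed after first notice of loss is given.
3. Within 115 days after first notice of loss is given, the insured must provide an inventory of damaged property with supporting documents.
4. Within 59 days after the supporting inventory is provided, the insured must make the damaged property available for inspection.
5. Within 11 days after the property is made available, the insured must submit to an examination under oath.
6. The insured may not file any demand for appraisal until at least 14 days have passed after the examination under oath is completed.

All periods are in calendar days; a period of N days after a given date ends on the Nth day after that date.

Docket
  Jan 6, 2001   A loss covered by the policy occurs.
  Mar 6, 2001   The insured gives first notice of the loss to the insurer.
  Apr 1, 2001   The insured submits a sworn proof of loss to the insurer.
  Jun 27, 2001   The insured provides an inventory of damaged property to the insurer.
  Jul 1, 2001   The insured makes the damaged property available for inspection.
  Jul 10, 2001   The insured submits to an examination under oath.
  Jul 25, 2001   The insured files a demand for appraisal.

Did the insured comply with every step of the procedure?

No

Step 1 — counting 55 days from Jan 6, 2001 (when the loss occurs) gives a deadline of Mar 2, 2001; not done until Mar 6, 2001, 4 days after the deadline.
The procedure was therefore not followed at step 1.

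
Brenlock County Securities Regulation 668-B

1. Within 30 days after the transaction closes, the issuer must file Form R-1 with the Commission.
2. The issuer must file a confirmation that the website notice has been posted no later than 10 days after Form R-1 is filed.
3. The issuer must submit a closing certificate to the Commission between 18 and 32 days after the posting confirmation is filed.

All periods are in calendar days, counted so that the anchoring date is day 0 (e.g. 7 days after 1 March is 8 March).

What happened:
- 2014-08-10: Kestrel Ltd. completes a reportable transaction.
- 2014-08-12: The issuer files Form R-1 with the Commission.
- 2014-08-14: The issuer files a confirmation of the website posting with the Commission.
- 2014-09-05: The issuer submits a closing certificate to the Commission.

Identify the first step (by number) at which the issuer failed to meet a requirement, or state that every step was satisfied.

Step 1: 30 days after 2014-08-10 (when the transaction closes) is 2014-09-09; done 2014-08-12 — timely.
Step 2: 10 days after 2014-08-12 (when Form R-1 is filed) is 2014-08-22; 2014-08-14 is within that limit.
Step 3: the window is 18–32 days after 2014-08-14 (when the posting confirmation is filed), so 2014-09-01 through 2014-09-15; done 2014-09-05 — within the window.

None — every step was satisfied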